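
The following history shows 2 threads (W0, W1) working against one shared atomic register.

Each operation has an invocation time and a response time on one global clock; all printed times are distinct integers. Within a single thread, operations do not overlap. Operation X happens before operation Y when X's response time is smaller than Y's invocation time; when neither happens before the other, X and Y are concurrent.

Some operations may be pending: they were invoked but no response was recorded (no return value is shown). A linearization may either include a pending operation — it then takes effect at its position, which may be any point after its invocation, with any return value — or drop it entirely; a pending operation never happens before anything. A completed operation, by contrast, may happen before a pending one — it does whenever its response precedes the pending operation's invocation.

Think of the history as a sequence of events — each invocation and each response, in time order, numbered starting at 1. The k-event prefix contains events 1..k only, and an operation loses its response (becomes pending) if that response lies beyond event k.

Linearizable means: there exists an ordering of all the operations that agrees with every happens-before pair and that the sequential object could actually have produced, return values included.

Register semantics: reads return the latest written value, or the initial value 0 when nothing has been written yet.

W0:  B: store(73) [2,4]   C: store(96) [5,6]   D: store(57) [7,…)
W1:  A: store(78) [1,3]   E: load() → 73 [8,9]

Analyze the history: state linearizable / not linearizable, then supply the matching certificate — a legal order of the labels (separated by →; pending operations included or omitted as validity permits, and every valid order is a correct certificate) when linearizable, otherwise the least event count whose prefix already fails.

not linearizable — minimal violating prefix: 9 events

already the first 9 events (up to E's response at time 9) admit no linearization; the first 8 still do
real-time-consistent orders of the 4 completed operations: 2 — all fail the atomic register replay
no completion choice of the 1 pending operation (D) rescues it — every subset was tried
e.g. A, B, C, E (pending dropped): illegal at step 4, since E load() → 73 cannot apply there
e.g. B, A, C, E (pending dropped): illegal at step 4, since E load() → 73 cannot apply there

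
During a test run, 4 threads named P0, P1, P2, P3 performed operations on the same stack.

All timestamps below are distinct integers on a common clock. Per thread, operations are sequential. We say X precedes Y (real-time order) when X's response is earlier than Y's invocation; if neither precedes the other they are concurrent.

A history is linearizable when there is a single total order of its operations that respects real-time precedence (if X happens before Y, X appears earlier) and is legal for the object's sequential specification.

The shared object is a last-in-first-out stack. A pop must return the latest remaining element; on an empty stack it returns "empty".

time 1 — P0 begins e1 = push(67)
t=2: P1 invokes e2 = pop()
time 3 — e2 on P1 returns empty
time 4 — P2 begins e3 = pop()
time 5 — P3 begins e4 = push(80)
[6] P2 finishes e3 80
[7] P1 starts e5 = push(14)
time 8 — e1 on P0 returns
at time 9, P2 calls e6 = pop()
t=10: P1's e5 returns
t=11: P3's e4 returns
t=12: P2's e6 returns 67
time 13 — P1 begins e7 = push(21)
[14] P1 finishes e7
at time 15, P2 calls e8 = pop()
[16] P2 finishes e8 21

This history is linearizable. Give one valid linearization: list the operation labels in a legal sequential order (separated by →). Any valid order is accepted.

1. e2 pop() → empty, leaving stack <>
2. e1 push(67), leaving stack <67>
3. e4 push(80), leaving stack <67,80>
4. e3 pop() → 80, leaving stack <67>
5. e6 pop() → 67, leaving stack <>
6. e5 push(14), leaving stack <14>
7. e7 push(21), leaving stack <14,21>
8. e8 pop() → 21, leaving stack <14>

e2 → e1 → e4 → e3 → e6 → e5 → e7 → e8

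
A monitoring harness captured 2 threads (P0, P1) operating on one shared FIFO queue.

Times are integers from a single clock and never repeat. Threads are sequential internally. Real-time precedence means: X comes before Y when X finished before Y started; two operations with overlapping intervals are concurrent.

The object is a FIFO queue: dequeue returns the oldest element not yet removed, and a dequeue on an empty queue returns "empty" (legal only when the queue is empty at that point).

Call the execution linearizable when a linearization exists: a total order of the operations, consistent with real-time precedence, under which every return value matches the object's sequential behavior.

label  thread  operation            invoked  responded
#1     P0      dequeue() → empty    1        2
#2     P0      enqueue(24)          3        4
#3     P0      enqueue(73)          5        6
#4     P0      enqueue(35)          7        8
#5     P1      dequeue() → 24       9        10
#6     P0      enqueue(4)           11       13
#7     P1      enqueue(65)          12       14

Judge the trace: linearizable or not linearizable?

linearizable

a witness: #1, #2, #3, #4, #5, #6, #7
1. #1 dequeue() → empty, leaving queue <>
2. #2 enqueue(24), leaving queue <24>
3. #3 enqueue(73), leaving queue <24,73>
4. #4 enqueue(35), leaving queue <24,73,35>
5. #5 dequeue() → 24, leaving queue <73,35>
6. #6 enqueue(4), leaving queue <73,35,4>
7. #7 enqueue(65), leaving queue <73,35,4,65>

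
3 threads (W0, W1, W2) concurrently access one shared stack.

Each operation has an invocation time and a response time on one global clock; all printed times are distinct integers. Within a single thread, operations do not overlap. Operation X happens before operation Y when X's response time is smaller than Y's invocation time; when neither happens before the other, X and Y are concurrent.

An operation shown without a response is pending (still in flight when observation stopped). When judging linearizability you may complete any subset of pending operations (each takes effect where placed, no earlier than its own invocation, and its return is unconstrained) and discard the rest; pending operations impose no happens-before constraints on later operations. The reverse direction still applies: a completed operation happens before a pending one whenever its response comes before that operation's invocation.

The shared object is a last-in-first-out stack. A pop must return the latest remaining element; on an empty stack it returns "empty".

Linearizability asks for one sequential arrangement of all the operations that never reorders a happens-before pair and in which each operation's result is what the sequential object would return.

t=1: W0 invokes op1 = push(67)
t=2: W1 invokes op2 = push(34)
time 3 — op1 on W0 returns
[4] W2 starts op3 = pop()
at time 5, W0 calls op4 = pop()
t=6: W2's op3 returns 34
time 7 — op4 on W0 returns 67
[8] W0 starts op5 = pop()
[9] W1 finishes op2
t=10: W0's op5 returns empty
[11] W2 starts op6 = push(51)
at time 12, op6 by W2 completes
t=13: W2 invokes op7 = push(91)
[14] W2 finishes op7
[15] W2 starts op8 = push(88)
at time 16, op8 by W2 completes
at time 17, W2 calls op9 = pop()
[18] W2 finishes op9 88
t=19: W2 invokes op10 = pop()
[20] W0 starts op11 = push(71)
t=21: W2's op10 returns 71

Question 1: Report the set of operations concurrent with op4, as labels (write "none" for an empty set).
overlap test against op4 [5,7]: concurrent iff the interval meets 5..7
op1 [1,3]: before
op2 [2,9]: concurrent
op3 [4,6]: concurrent
op5 [8,10]: after
op6 [11,12]: after
op7 [13,14]: after
op8 [15,16]: after
op9 [17,18]: after
op10 [19,21]: after
op11 [20,…): after

op2, op3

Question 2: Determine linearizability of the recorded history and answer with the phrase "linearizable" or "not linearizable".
witness order: op1, op2, op3, op4, op5, op6, op7, op8, op9, op11, op10
step 1: op1 push(67) — stack <67>
step 2: op2 push(34) — stack <67,34>
step 3: op3 pop() → 34 — stack <67>
step 4: op4 pop() → 67 — stack <>
step 5: op5 pop() → empty — stack <>
step 6: op6 push(51) — stack <51>
step 7: op7 push(91) — stack <51,91>
step 8: op8 push(88) — stack <51,91,88>
step 9: op9 pop() → 88 — stack <51,91>
step 10: op11 push(71) (pending, included) — stack <51,91,71>
step 11: op10 pop() → 71 — stack <51,91>

linearizable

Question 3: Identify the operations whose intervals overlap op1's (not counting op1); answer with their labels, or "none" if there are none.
op1 spans [1,3]: anything still running between times 1 and 3 counts as concurrent
op2 [2,9]: concurrent
op3 [4,6]: after
op4 [5,7]: after
op5 [8,10]: after
op6 [11,12]: after
op7 [13,14]: after
op8 [15,16]: after
op9 [17,18]: after
op10 [19,21]: after
op11 [20,…): after

op2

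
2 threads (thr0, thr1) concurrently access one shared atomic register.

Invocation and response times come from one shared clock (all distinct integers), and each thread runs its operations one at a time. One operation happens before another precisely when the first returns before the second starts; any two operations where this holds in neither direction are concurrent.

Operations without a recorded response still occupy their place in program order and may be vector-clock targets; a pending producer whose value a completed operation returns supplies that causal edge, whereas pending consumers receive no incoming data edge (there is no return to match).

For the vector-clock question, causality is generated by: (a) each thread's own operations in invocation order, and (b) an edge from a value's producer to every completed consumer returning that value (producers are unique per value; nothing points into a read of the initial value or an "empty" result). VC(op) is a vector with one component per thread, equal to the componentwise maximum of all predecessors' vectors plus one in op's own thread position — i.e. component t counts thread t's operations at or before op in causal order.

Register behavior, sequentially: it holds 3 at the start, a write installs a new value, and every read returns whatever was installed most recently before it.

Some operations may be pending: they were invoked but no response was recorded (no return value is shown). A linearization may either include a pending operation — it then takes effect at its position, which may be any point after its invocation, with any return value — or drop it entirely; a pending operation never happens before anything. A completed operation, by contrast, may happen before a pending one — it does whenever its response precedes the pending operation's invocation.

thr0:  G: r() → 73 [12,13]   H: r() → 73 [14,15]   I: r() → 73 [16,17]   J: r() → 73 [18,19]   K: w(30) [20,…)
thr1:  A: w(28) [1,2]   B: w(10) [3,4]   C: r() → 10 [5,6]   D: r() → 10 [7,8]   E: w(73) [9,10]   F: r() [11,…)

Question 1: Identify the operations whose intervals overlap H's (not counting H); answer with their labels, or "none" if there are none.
overlap test against H [14,15]: concurrent iff the interval meets 14..15
A [1,2]: before
B [3,4]: before
C [5,6]: before
D [7,8]: before
E [9,10]: before
F [11,…): concurrent
G [12,13]: before
I [16,17]: after
J [18,19]: after
K [20,…): after

F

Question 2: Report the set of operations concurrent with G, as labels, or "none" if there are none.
G runs from 12 to 13; window-overlapping ops are concurrent
A [1,2]: before
B [3,4]: before
C [5,6]: before
D [7,8]: before
E [9,10]: before
F [11,…): concurrent
H [14,15]: after
I [16,17]: after
J [18,19]: after
K [20,…): after

F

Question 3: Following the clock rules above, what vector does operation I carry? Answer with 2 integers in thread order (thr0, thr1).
A (invocation 1): nothing precedes it; thr1's component alone gives (0, 1)
from VC(A)=(0, 1), B (invoked 3) maxes components and bumps thr1 → (0, 2)
from VC(B)=(0, 2), C (invoked 5) maxes components and bumps thr1 → (0, 3)
from VC(B)=(0, 2), VC(C)=(0, 3), D (invoked 7) maxes components and bumps thr1 → (0, 4)
from VC(D)=(0, 4), E (invoked 9) maxes components and bumps thr1 → (0, 5)
from VC(E)=(0, 5), F (invoked 11) maxes components and bumps thr1 → (0, 6)
from VC(E)=(0, 5), G (invoked 12) maxes components and bumps thr0 → (1, 5)
from VC(E)=(0, 5), VC(G)=(1, 5), H (invoked 14) maxes components and bumps thr0 → (2, 5)
from VC(E)=(0, 5), VC(H)=(2, 5), I (invoked 16) maxes components and bumps thr0 → (3, 5)
from VC(E)=(0, 5), VC(I)=(3, 5), J (invoked 18) maxes components and bumps thr0 → (4, 5)
from VC(J)=(4, 5), K (invoked 20) maxes components and bumps thr0 → (5, 5)
target: VC(I) = (3, 5)

(3, 5)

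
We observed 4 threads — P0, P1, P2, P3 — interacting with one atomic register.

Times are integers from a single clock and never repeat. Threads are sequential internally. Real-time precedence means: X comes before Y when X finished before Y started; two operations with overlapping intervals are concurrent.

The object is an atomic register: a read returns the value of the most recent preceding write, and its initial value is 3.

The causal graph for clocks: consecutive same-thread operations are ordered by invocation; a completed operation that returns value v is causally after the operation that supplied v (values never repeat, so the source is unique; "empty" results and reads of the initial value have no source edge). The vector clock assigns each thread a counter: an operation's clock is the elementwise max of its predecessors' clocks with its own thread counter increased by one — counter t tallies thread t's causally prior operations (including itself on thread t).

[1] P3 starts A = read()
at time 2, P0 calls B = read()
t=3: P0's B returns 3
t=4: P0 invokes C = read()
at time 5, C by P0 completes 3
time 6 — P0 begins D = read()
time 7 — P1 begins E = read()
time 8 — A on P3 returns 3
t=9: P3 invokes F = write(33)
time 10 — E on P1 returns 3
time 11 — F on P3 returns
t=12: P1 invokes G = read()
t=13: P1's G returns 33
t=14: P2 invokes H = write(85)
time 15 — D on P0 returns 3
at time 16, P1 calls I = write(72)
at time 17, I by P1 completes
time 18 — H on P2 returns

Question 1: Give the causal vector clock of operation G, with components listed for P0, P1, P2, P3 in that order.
(0, 2, 0, 2)

A, invoked 1, has no incoming edges; only P3's bump applies → (0, 0, 0, 1)
H, invoked 14, has no incoming edges; only P2's bump applies → (0, 0, 1, 0)
E, invoked 7, has no incoming edges; only P1's bump applies → (0, 1, 0, 0)
B, invoked 2, has no incoming edges; only P0's bump applies → (1, 0, 0, 0)
F, invoked 9, takes VC(A)=(0, 0, 0, 1) under max, adds 1 for P3 → (0, 0, 0, 2)
C, invoked 4, takes VC(B)=(1, 0, 0, 0) under max, adds 1 for P0 → (2, 0, 0, 0)
D, invoked 6, takes VC(C)=(2, 0, 0, 0) under max, adds 1 for P0 → (3, 0, 0, 0)
G, invoked 12, takes VC(E)=(0, 1, 0, 0), VC(F)=(0, 0, 0, 2) under max, adds 1 for P1 → (0, 2, 0, 2)
I, invoked 16, takes VC(G)=(0, 2, 0, 2) under max, adds 1 for P1 → (0, 3, 0, 2)
target: VC(G) = (0, 2, 0, 2)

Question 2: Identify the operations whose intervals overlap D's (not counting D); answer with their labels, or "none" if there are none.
A, E, F, G, H

concurrent with D ([6,15]): every op whose interval crosses 6..15
A [1,8]: concurrent
B [2,3]: before
C [4,5]: before
E [7,10]: concurrent
F [9,11]: concurrent
G [12,13]: concurrent
H [14,18]: concurrent
I [16,17]: after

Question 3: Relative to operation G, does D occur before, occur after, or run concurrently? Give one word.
concurrent

D spans [6,15], G spans [12,13]
the intervals overlap in both directions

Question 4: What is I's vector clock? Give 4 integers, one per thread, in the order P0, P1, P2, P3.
(0, 3, 0, 2)

no predecessors for A (invoked 1): P3 increments from zero → (0, 0, 0, 1)
no predecessors for H (invoked 14): P2 increments from zero → (0, 0, 1, 0)
no predecessors for E (invoked 7): P1 increments from zero → (0, 1, 0, 0)
no predecessors for B (invoked 2): P0 increments from zero → (1, 0, 0, 0)
VC(F, invoked at 9): max of VC(A)=(0, 0, 0, 1), then +1 on thread P3 → (0, 0, 0, 2)
VC(C, invoked at 4): max of VC(B)=(1, 0, 0, 0), then +1 on thread P0 → (2, 0, 0, 0)
VC(D, invoked at 6): max of VC(C)=(2, 0, 0, 0), then +1 on thread P0 → (3, 0, 0, 0)
VC(G, invoked at 12): max of VC(E)=(0, 1, 0, 0), VC(F)=(0, 0, 0, 2), then +1 on thread P1 → (0, 2, 0, 2)
VC(I, invoked at 16): max of VC(G)=(0, 2, 0, 2), then +1 on thread P1 → (0, 3, 0, 2)
target: VC(I) = (0, 3, 0, 2)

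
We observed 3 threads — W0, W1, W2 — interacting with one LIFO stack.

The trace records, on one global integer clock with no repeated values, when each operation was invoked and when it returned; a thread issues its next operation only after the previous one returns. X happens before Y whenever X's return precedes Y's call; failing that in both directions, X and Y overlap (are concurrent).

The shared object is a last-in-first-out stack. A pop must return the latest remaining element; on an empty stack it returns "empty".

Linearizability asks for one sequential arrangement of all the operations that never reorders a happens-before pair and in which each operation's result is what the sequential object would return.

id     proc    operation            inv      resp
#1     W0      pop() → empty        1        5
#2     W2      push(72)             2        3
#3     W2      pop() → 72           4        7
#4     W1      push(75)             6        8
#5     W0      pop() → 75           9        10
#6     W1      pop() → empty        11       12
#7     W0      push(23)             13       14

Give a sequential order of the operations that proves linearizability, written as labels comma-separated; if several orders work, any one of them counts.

#1, #2, #3, #4, #5, #6, #7

step 1: #1 pop() → empty — stack <>
step 2: #2 push(72) — stack <72>
step 3: #3 pop() → 72 — stack <>
step 4: #4 push(75) — stack <75>
step 5: #5 pop() → 75 — stack <>
step 6: #6 pop() → empty — stack <>
step 7: #7 push(23) — stack <23>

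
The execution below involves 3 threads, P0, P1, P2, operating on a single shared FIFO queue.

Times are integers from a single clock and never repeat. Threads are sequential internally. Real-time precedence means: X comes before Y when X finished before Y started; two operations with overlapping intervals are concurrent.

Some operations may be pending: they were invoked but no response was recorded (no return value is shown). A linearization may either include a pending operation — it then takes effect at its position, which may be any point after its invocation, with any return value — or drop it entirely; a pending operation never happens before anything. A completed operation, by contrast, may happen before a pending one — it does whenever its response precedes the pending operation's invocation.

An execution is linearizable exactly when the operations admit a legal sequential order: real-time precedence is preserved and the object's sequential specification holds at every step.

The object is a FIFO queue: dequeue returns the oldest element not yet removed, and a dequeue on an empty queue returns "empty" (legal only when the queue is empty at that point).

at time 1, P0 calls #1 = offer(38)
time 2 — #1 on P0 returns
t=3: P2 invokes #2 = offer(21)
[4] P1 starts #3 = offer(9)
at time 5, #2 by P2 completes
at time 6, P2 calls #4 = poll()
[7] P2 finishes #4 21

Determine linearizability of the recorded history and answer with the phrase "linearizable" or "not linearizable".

prefix check: 1..6 passes, 1..7 fails once #4's time-7 response joins
one real-time candidate order over the 3 completed operations — the FIFO queue replay rejects it
no completion choice of the 1 pending operation (#3) rescues it — every subset was tried
sample order #1, #2, #4 (pending dropped) stalls at step 3 — #4 poll() → 21 has no legal effect

not linearizable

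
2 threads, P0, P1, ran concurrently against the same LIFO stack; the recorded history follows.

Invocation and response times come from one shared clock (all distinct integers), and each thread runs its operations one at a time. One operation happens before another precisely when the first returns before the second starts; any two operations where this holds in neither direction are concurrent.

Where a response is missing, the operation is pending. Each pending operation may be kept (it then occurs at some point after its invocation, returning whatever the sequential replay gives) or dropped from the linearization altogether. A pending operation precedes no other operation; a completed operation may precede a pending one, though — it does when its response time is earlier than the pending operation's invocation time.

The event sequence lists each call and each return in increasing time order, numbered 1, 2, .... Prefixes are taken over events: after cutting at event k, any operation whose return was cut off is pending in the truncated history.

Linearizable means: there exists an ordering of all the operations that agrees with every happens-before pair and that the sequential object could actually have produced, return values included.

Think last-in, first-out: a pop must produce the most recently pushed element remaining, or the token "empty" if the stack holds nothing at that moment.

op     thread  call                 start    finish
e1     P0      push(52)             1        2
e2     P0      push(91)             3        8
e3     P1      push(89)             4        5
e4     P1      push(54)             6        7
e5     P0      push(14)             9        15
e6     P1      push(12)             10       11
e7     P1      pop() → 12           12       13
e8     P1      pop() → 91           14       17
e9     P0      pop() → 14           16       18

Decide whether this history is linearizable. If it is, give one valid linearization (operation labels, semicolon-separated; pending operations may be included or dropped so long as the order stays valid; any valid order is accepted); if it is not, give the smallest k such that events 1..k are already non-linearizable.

after step 1 (e1 push(52)): stack <52>
after step 2 (e3 push(89)): stack <52,89>
after step 3 (e4 push(54)): stack <52,89,54>
after step 4 (e2 push(91)): stack <52,89,54,91>
after step 5 (e5 push(14)): stack <52,89,54,91,14>
after step 6 (e6 push(12)): stack <52,89,54,91,14,12>
after step 7 (e7 pop() → 12): stack <52,89,54,91,14>
after step 8 (e9 pop() → 14): stack <52,89,54,91>
after step 9 (e8 pop() → 91): stack <52,89,54>

linearizable — witness: e1; e3; e4; e2; e5; e6; e7; e9; e8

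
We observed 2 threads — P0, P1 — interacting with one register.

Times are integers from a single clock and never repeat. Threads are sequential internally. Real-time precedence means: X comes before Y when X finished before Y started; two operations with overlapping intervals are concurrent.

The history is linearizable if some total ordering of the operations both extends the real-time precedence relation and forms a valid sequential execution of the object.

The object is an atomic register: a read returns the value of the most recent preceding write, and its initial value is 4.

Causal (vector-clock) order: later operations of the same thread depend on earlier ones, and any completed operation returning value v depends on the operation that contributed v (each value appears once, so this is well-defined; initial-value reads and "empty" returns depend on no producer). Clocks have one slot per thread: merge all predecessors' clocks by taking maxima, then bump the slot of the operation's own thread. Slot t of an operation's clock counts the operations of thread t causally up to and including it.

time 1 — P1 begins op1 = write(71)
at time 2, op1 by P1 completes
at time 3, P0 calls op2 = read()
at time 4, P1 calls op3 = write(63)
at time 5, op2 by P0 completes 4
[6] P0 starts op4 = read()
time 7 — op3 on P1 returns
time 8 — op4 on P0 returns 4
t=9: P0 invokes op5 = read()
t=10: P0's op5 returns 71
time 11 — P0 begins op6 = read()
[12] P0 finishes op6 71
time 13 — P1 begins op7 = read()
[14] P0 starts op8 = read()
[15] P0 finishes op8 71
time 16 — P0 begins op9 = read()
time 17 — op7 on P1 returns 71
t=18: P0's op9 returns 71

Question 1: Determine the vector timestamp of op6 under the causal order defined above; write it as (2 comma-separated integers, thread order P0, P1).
invoked at 1, op1 has no predecessors; its own P1 bump gives (0, 1)
invoked at 3, op2 has no predecessors; its own P0 bump gives (1, 0)
VC(op3, invoked at 4): max of VC(op1)=(0, 1), then +1 on thread P1 → (0, 2)
VC(op4, invoked at 6): max of VC(op2)=(1, 0), then +1 on thread P0 → (2, 0)
VC(op7, invoked at 13): max of VC(op1)=(0, 1), VC(op3)=(0, 2), then +1 on thread P1 → (0, 3)
VC(op5, invoked at 9): max of VC(op1)=(0, 1), VC(op4)=(2, 0), then +1 on thread P0 → (3, 1)
VC(op6, invoked at 11): max of VC(op1)=(0, 1), VC(op5)=(3, 1), then +1 on thread P0 → (4, 1)
VC(op8, invoked at 14): max of VC(op1)=(0, 1), VC(op6)=(4, 1), then +1 on thread P0 → (5, 1)
VC(op9, invoked at 16): max of VC(op1)=(0, 1), VC(op8)=(5, 1), then +1 on thread P0 → (6, 1)
target: VC(op6) = (4, 1)

(4, 1)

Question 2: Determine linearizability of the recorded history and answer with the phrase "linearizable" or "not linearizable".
prefix check: 1..4 passes, 1..5 fails once op2's time-5 response joins
the completed operations (2 total) allow one real-time order; the register replay rejects it
no completion choice of the 1 pending operation (op3) rescues it — every subset was tried
one such order, op1, op2 (pending dropped), breaks at step 2 where op2 read() → 4 is illegal

not linearizable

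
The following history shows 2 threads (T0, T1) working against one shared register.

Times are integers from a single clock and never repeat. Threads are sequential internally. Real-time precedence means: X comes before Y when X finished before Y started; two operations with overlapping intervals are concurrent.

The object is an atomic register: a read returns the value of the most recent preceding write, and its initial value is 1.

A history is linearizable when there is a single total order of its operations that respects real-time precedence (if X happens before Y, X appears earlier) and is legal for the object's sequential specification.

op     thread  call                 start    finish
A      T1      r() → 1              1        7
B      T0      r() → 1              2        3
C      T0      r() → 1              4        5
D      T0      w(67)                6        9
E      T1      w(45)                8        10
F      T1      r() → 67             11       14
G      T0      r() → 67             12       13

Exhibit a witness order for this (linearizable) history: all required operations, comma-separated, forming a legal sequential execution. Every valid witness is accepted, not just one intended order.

A, B, C, E, D, F, G

after step 1 (A r() → 1): value 1
after step 2 (B r() → 1): value 1
after step 3 (C r() → 1): value 1
after step 4 (E w(45)): value 45
after step 5 (D w(67)): value 67
after step 6 (F r() → 67): value 67
after step 7 (G r() → 67): value 67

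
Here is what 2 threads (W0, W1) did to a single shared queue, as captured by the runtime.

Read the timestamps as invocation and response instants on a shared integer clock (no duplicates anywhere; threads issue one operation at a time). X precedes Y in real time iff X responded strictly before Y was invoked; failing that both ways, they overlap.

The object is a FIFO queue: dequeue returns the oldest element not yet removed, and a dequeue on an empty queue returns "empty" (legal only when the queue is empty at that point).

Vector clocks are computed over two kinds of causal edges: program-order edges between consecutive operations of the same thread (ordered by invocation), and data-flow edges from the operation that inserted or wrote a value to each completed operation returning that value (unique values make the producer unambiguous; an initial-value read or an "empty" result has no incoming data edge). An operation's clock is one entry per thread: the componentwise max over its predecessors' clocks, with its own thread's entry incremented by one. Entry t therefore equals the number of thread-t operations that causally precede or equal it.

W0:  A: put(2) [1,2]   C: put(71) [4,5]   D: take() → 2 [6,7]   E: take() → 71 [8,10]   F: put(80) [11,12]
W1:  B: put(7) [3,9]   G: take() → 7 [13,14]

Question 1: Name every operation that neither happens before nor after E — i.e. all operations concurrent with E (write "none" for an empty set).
B

overlap test against E [8,10]: concurrent iff the interval meets 8..10
A [1,2]: before
B [3,9]: concurrent
C [4,5]: before
D [6,7]: before
F [11,12]: after
G [13,14]: after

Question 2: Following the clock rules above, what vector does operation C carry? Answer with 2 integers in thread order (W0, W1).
(2, 0)

B, invoked 3, has no incoming edges; only W1's bump applies → (0, 1)
A, invoked 1, has no incoming edges; only W0's bump applies → (1, 0)
G (invocation 13): componentwise max over VC(B)=(0, 1), +1 at W1, giving (0, 2)
C (invocation 4): componentwise max over VC(A)=(1, 0), +1 at W0, giving (2, 0)
D (invocation 6): componentwise max over VC(A)=(1, 0), VC(C)=(2, 0), +1 at W0, giving (3, 0)
E (invocation 8): componentwise max over VC(C)=(2, 0), VC(D)=(3, 0), +1 at W0, giving (4, 0)
F (invocation 11): componentwise max over VC(E)=(4, 0), +1 at W0, giving (5, 0)
target: VC(C) = (2, 0)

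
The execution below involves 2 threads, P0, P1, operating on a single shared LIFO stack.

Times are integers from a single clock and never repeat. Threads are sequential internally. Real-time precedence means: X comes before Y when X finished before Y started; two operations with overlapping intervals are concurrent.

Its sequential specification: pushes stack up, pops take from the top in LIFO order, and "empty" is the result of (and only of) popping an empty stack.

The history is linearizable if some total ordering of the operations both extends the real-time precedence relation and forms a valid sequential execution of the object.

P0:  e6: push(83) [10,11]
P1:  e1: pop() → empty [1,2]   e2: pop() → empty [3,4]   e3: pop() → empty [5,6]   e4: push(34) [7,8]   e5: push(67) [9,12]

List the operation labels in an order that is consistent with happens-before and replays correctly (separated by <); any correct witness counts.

e1 < e2 < e3 < e4 < e5 < e6

after step 1 (e1 pop() → empty): stack <>
after step 2 (e2 pop() → empty): stack <>
after step 3 (e3 pop() → empty): stack <>
after step 4 (e4 push(34)): stack <34>
after step 5 (e5 push(67)): stack <34,67>
after step 6 (e6 push(83)): stack <34,67,83>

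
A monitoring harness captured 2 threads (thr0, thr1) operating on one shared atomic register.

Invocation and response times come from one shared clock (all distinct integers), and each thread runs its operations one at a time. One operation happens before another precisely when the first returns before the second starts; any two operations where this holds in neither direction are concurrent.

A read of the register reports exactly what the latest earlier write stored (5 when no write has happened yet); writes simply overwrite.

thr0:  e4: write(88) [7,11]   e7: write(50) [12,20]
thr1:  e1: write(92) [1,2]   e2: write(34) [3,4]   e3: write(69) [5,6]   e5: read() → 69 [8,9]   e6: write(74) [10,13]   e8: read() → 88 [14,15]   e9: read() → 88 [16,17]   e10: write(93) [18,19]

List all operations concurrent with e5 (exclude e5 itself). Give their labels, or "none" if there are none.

e5 runs from 8 to 9; window-overlapping ops are concurrent
e1 [1,2]: before
e2 [3,4]: before
e3 [5,6]: before
e4 [7,11]: concurrent
e6 [10,13]: after
e7 [12,20]: after
e8 [14,15]: after
e9 [16,17]: after
e10 [18,19]: after

e4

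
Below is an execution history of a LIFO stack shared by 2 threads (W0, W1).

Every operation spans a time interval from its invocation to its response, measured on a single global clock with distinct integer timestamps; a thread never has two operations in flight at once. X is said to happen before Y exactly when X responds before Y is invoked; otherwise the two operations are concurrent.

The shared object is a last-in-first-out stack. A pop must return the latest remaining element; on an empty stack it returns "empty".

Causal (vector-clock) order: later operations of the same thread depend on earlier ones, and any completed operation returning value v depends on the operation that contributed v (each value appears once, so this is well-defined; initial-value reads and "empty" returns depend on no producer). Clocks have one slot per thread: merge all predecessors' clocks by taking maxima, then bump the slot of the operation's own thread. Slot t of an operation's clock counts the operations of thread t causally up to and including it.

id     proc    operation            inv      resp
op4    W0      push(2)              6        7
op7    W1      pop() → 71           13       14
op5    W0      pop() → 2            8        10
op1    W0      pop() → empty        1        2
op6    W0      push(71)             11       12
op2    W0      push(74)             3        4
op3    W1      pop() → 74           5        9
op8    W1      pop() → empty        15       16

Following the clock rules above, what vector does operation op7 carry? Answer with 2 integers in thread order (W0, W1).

(5, 2)

VC(op1, invoked at 1): no causal predecessors; +1 on W0 → (1, 0)
from VC(op1)=(1, 0), op2 (invoked 3) maxes components and bumps W0 → (2, 0)
from VC(op2)=(2, 0), op3 (invoked 5) maxes components and bumps W1 → (2, 1)
from VC(op2)=(2, 0), op4 (invoked 6) maxes components and bumps W0 → (3, 0)
from VC(op4)=(3, 0), op5 (invoked 8) maxes components and bumps W0 → (4, 0)
from VC(op5)=(4, 0), op6 (invoked 11) maxes components and bumps W0 → (5, 0)
from VC(op3)=(2, 1), VC(op6)=(5, 0), op7 (invoked 13) maxes components and bumps W1 → (5, 2)
from VC(op7)=(5, 2), op8 (invoked 15) maxes components and bumps W1 → (5, 3)
target: VC(op7) = (5, 2)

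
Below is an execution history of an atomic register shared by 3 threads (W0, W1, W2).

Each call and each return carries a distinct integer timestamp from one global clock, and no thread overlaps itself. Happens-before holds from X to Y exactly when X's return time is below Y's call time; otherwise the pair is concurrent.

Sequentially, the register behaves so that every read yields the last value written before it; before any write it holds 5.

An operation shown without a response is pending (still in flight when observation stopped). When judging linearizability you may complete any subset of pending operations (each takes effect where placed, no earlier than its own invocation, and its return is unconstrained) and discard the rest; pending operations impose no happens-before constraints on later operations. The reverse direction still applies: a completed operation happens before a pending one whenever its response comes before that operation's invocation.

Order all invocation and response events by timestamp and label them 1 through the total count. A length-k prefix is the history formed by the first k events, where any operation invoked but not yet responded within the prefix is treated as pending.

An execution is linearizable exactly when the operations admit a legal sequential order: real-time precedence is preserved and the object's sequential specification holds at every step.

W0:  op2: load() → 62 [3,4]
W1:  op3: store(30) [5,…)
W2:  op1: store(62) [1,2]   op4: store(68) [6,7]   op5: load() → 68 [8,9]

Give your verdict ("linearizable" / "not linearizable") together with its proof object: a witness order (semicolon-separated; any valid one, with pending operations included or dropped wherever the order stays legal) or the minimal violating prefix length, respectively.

step 1: op1 store(62) — value 62
step 2: op2 load() → 62 — value 62
step 3: op3 store(30) (pending, included) — value 30
step 4: op4 store(68) — value 68
step 5: op5 load() → 68 — value 68

linearizable — witness: op1; op2; op3; op4; op5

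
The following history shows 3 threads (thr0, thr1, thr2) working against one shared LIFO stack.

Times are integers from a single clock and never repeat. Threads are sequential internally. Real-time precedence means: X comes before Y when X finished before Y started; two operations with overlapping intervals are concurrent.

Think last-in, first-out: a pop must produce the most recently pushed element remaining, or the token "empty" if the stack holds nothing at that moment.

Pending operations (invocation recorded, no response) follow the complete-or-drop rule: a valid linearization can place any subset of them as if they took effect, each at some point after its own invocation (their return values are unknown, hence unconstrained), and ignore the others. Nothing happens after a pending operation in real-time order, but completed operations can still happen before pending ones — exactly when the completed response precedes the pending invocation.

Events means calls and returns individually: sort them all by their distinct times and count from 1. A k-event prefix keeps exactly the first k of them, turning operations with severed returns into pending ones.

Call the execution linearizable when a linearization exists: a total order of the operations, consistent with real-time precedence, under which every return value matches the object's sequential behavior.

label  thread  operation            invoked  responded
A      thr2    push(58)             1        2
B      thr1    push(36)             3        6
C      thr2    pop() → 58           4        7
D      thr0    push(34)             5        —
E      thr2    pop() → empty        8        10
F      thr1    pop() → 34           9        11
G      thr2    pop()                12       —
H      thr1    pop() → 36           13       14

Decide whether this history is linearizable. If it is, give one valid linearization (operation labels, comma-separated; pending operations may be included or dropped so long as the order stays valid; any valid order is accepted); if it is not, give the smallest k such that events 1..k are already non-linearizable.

not linearizable — minimal violating prefix: 11 events

events 1..10 are fine; event 11 — the response of F at time 11 — makes the prefix non-linearizable
4 orders of the 5 completed LIFO stack ops respect real time; none is legal
completion choices over the 1 pending operation (D) were checked; none helps
sample order A, B, C, E, F (pending dropped) stalls at step 3 — C pop() → 58 has no legal effect
sample order A, B, C, F, E (pending dropped) stalls at step 3 — C pop() → 58 has no legal effect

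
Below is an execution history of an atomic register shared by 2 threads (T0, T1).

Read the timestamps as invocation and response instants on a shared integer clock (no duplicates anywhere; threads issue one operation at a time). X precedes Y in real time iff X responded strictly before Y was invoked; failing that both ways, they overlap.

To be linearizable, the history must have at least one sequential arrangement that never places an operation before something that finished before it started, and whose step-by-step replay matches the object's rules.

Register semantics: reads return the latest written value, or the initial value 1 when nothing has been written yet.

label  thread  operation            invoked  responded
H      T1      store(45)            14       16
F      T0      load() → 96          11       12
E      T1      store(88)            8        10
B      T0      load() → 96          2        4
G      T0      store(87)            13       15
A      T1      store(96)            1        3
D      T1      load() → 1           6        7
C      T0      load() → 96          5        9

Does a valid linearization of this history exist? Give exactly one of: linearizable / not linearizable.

events 1..6 are fine; event 7 — the response of D at time 7 — makes the prefix non-linearizable
every one of the 2 real-time-consistent orders over 3 completed atomic register ops fails the sequential spec
include/drop combinations of the 1 pending operation (C) were all tried; none helps
take A, B, D (pending dropped): step 3 already fails, because D load() → 1 cannot occur there
take B, A, D (pending dropped): step 1 already fails, because B load() → 96 cannot occur there

not linearizable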